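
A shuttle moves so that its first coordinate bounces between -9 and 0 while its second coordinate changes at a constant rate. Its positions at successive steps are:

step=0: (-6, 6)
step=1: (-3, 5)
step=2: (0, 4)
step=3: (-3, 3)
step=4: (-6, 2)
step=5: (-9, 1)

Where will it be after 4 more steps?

(-3, -3)

The first coordinate reflects between -9 and 0, moving 3 per step.
  step 6: -9 → -6
  step 7: -6 → -3
  step 8: -3 → 0
  step 9: 0 → -3
The second coordinate changes by -1 each step: at step 9 it is -3.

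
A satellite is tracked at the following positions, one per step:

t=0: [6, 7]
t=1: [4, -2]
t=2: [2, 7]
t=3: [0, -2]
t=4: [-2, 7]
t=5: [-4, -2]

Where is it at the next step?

First: linear, -2 per step → -6 at step 6.
Second: cycles through 7, -2 every 2 steps. Step 6 lands at position 0 of the cycle → 7.

[-6, 7]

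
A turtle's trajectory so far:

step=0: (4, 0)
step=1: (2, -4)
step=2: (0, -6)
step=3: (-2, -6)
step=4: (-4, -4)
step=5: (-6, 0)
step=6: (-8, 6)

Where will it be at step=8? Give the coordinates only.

First differences are (-2, -4), (-2, -2), (-2, +0), (-2, +2), (-2, +4), (-2, +6); their common second difference is (+0, +2) (constant acceleration).
step 7: (-8, 6) + (-2, +8) → (-10, 14)
step 8: (-10, 14) + (-2, +10) → (-12, 24)

(-12, 24)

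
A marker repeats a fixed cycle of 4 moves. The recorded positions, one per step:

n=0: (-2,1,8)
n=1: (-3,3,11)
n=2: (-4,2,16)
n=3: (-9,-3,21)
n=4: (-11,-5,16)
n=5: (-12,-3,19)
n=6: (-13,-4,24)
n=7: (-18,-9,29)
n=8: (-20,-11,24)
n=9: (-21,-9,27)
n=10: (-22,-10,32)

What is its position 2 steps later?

(-29,-17,32)

Differencing gives (-1,+2,+3), (-1,-1,+5), (-5,-5,+5), (-2,-2,-5), (-1,+2,+3), (-1,-1,+5), (-5,-5,+5), (-2,-2,-5), (-1,+2,+3), (-1,-1,+5). This is the pattern (-1,+2,+3), (-1,-1,+5), (-5,-5,+5), (-2,-2,-5) repeated.
step 11: apply (-5,-5,+5) → (-27,-15,37)
step 12: apply (-2,-2,-5) → (-29,-17,32)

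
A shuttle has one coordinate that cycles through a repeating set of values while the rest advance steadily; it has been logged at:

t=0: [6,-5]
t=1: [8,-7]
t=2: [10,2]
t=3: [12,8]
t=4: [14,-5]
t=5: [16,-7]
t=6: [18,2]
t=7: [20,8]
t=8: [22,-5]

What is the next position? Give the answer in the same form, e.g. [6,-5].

[24,-7]

First: linear, +2 per step → 24 at step 9.
Second: cycles through -5, -7, 2, 8 every 4 steps. Step 9 lands at position 1 of the cycle → -7.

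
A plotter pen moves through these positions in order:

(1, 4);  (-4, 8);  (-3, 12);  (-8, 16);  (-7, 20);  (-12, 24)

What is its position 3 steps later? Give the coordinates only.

The moves between consecutive positions are (-5, +4), (+1, +4), (-5, +4), (+1, +4), (-5, +4); they repeat the 2-cycle [(-5, +4), (+1, +4)].
step 6: apply (+1, +4) → (-11, 28)
step 7: apply (-5, +4) → (-16, 32)
step 8: apply (+1, +4) → (-15, 36)

(-15, 36)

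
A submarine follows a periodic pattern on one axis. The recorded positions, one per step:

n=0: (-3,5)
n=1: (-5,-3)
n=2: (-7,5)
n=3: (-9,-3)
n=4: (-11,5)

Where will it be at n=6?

The first coordinate changes by -2 each step, so at step 6 it is -3 + 6·(-2) = -15.
The second coordinate repeats the cycle [5, -3] with period 2; step 6 mod 2 = 0, giving 5.

(-15,5)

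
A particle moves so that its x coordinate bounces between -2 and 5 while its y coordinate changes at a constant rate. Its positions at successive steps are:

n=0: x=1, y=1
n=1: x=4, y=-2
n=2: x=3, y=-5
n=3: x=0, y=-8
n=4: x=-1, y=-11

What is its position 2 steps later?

The x coordinate reflects between -2 and 5, moving 3 per step.
  step 5: -1 → 2
  step 6: 2 → 5
The y coordinate changes by -3 each step: at step 6 it is -17.

x=5, y=-17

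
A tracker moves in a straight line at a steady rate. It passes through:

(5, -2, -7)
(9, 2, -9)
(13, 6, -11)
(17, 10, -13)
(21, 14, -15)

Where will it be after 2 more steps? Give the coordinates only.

The position changes by (+4, +4, -2) every step.
step 5: (21, 14, -15) + (+4, +4, -2) → (25, 18, -17)
step 6: (25, 18, -17) + (+4, +4, -2) → (29, 22, -19)

(29, 22, -19)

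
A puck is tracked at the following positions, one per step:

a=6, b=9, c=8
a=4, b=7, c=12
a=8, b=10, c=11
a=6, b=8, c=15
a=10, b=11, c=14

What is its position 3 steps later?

a=10, b=10, c=21

Differencing gives (-2, -2, +4), (+4, +3, -1), (-2, -2, +4), (+4, +3, -1). This is the pattern (-2, -2, +4), (+4, +3, -1) repeated.
step 5: apply (-2, -2, +4) → a=8, b=9, c=18
step 6: apply (+4, +3, -1) → a=12, b=12, c=17
step 7: apply (-2, -2, +4) → a=10, b=10, c=21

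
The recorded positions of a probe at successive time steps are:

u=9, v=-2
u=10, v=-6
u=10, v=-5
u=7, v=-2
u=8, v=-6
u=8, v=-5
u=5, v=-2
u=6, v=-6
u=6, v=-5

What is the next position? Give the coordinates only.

The moves between consecutive positions are (+1,-4), (+0,+1), (-3,+3), (+1,-4), (+0,+1), (-3,+3), (+1,-4), (+0,+1); they repeat the 3-cycle [(+1,-4), (+0,+1), (-3,+3)].
step 9: apply (-3,+3) → u=3, v=-2

u=3, v=-2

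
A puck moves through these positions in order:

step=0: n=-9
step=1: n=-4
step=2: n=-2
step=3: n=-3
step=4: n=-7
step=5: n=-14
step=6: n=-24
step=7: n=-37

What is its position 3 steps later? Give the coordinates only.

n=-94

First differences are +5, +2, -1, -4, -7, -10, -13; their common second difference is -3 (constant acceleration).
step 8: -37 − 16 → n=-53
step 9: -53 − 19 → n=-72
step 10: -72 − 22 → n=-94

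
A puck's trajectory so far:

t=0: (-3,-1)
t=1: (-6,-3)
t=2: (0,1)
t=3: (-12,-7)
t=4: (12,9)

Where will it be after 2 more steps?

(60,41)

Consecutive displacements (-3,-2), (+6,+4), (-12,-8), (+24,+16) scale by a factor of -2 each step.
step 5: (12,9) + (-48,-32) → (-36,-23)
step 6: (-36,-23) + (+96,+64) → (60,41)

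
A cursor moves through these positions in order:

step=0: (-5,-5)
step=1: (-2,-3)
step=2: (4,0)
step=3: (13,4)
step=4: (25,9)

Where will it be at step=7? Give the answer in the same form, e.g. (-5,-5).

(79,30)

Successive displacements: (+3,+2), (+6,+3), (+9,+4), (+12,+5) — each changes by (+3,+1).
step 5: (25,9) + (+15,+6) → (40,15)
step 6: (40,15) + (+18,+7) → (58,22)
step 7: (58,22) + (+21,+8) → (79,30)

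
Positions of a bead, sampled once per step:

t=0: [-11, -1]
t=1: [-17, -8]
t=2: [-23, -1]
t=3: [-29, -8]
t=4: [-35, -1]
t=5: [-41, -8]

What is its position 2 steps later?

First: linear, -6 per step → -53 at step 7.
Second: cycles through -1, -8 every 2 steps. Step 7 lands at position 1 of the cycle → -8.

[-53, -8]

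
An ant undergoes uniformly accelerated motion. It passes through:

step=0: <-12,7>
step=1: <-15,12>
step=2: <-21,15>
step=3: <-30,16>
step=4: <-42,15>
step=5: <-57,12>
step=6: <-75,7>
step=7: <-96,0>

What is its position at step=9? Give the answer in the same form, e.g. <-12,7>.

First differences are <-3,+5>, <-6,+3>, <-9,+1>, <-12,-1>, <-15,-3>, <-18,-5>, <-21,-7>; their common second difference is <-3,-2> (constant acceleration).
step 8: <-96,0> + <-24,-9> → <-120,-9>
step 9: <-120,-9> + <-27,-11> → <-147,-20>

<-147,-20>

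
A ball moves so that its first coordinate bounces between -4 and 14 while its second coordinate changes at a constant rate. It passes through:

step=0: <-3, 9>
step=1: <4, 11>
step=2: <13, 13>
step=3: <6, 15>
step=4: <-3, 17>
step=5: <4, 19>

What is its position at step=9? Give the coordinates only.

The first coordinate travels 9 per step and bounces off the walls at -4 and 14.
  step 6: 4 → 13
  step 7: 13 → 6
  step 8: 6 → -3
  step 9: -3 → 4
The second coordinate changes by +2 each step: at step 9 it is 27.

<4, 27>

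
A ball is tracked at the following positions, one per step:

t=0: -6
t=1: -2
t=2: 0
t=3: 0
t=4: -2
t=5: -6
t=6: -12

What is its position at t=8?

-30

First differences are +4, +2, +0, -2, -4, -6; their common second difference is -2 (constant acceleration).
step 7: -12 − 8 → -20
step 8: -20 − 10 → -30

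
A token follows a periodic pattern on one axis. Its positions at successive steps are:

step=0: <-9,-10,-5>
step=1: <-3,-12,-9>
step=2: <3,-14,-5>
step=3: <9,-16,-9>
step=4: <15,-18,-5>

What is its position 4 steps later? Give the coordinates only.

<39,-26,-5>

First: linear, +6 per step → 39 at step 8.
Second: linear, -2 per step → -26 at step 8.
Third: cycles through -5, -9 every 2 steps. Step 8 lands at position 0 of the cycle → -5.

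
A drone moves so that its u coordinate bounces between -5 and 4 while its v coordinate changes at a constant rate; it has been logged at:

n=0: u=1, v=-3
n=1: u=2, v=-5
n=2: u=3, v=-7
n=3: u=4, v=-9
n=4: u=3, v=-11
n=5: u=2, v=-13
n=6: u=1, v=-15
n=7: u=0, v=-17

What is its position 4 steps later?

The u coordinate reflects between -5 and 4, moving 1 per step.
  step 8: 0 → -1
  step 9: -1 → -2
  step 10: -2 → -3
  step 11: -3 → -4
The v coordinate changes by -2 each step: at step 11 it is -25.

u=-4, v=-25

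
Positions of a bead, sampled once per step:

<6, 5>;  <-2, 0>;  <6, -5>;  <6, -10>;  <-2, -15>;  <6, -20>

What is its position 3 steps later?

<6, -35>

The first coordinate repeats the cycle [6, -2, 6] with period 3; step 8 mod 3 = 2, giving 6.
The second coordinate changes by -5 each step, so at step 8 it is 5 + 8·(-5) = -35.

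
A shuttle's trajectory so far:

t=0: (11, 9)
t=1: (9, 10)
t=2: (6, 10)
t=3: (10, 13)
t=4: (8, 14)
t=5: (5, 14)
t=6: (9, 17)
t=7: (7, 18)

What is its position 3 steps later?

Step-to-step displacements: (-2, +1), (-3, +0), (+4, +3), (-2, +1), (-3, +0), (+4, +3), (-2, +1) — a repeating cycle of length 3.
step 8: apply (-3, +0) → (4, 18)
step 9: apply (+4, +3) → (8, 21)
step 10: apply (-2, +1) → (6, 22)

(6, 22)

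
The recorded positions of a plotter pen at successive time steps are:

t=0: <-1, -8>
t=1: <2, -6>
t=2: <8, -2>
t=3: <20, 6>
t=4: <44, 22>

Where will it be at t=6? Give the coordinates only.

Step-to-step displacements: <+3, +2>, <+6, +4>, <+12, +8>, <+24, +16>; each is 2× the previous.
step 5: <44, 22> + <+48, +32> → <92, 54>
step 6: <92, 54> + <+96, +64> → <188, 118>

<188, 118>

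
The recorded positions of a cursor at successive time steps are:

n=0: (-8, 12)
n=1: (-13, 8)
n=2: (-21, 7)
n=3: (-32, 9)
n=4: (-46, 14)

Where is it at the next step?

Taking differences between consecutive positions: (-5, -4), (-8, -1), (-11, +2), (-14, +5). These grow by (-3, +3) each step.
step 5: (-46, 14) + (-17, +8) → (-63, 22)

(-63, 22)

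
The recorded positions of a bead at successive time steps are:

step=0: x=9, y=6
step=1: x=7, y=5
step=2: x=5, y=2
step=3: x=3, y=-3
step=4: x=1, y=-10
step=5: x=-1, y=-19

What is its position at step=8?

Successive displacements: (-2, -1), (-2, -3), (-2, -5), (-2, -7), (-2, -9) — each changes by (+0, -2).
step 6: x=-1, y=-19 + (-2, -11) → x=-3, y=-30
step 7: x=-3, y=-30 + (-2, -13) → x=-5, y=-43
step 8: x=-5, y=-43 + (-2, -15) → x=-7, y=-58

x=-7, y=-58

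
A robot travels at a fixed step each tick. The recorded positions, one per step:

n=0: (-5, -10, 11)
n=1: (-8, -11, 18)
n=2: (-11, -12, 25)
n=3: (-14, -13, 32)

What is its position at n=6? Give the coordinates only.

The position changes by (-3, -1, +7) every step.
step 4: (-14, -13, 32) + (-3, -1, +7) → (-17, -14, 39)
step 5: (-17, -14, 39) + (-3, -1, +7) → (-20, -15, 46)
step 6: (-20, -15, 46) + (-3, -1, +7) → (-23, -16, 53)

(-23, -16, 53)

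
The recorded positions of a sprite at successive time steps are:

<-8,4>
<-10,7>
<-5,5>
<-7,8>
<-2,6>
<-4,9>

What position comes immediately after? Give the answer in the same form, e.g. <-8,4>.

Differencing gives <-2,+3>, <+5,-2>, <-2,+3>, <+5,-2>, <-2,+3>. This is the pattern <-2,+3>, <+5,-2> repeated.
step 6: apply <+5,-2> → <1,7>

<1,7>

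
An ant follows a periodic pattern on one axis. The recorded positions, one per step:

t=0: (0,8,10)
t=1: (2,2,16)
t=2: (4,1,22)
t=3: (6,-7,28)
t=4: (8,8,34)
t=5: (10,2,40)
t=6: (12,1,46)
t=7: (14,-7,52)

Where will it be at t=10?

First: linear, +2 per step → 20 at step 10.
Second: cycles through 8, 2, 1, -7 every 4 steps. Step 10 lands at position 2 of the cycle → 1.
Third: linear, +6 per step → 70 at step 10.

(20,1,70)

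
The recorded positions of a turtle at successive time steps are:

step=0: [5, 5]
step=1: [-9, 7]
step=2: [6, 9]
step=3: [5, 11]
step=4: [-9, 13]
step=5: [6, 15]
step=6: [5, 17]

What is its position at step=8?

The first coordinate repeats the cycle [5, -9, 6] with period 3; step 8 mod 3 = 2, giving 6.
The second coordinate changes by +2 each step, so at step 8 it is 5 + 8·(2) = 21.

[6, 21]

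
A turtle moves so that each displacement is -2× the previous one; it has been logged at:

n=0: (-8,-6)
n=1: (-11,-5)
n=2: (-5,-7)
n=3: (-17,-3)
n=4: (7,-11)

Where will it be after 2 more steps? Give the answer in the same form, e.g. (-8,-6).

Consecutive displacements (-3,+1), (+6,-2), (-12,+4), (+24,-8) scale by a factor of -2 each step.
step 5: (7,-11) + (-48,+16) → (-41,5)
step 6: (-41,5) + (+96,-32) → (55,-27)

(55,-27)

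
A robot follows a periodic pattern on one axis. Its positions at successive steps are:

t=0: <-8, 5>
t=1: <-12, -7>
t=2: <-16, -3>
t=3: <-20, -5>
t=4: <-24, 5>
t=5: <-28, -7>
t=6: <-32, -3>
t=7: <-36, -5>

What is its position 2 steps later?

<-44, -7>

The first coordinate changes by -4 each step, so at step 9 it is -8 + 9·(-4) = -44.
The second coordinate repeats the cycle [5, -7, -3, -5] with period 4; step 9 mod 4 = 1, giving -7.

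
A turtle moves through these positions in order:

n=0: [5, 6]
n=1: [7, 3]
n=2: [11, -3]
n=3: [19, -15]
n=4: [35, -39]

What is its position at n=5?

[67, -87]

The jumps are [+2, -3], [+4, -6], [+8, -12], [+16, -24] — a geometric progression with ratio 2.
step 5: [35, -39] + [+32, -48] → [67, -87]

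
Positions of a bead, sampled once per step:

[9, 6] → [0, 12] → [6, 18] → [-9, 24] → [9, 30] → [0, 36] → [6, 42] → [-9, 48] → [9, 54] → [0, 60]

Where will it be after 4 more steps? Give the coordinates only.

First: cycles through 9, 0, 6, -9 every 4 steps. Step 13 lands at position 1 of the cycle → 0.
Second: linear, +6 per step → 84 at step 13.

[0, 84]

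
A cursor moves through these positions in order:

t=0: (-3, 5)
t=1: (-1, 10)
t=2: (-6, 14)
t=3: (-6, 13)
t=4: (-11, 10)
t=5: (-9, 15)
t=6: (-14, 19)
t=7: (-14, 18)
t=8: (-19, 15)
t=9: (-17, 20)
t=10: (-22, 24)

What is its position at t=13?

Differencing gives (+2, +5), (-5, +4), (+0, -1), (-5, -3), (+2, +5), (-5, +4), (+0, -1), (-5, -3), (+2, +5), (-5, +4). This is the pattern (+2, +5), (-5, +4), (+0, -1), (-5, -3) repeated.
step 11: apply (+0, -1) → (-22, 23)
step 12: apply (-5, -3) → (-27, 20)
step 13: apply (+2, +5) → (-25, 25)

(-25, 25)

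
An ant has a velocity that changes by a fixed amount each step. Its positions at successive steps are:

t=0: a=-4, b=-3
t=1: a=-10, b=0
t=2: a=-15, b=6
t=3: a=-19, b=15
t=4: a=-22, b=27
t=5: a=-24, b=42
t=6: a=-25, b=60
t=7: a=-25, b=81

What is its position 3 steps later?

Taking differences between consecutive positions: (-6, +3), (-5, +6), (-4, +9), (-3, +12), (-2, +15), (-1, +18), (+0, +21). These grow by (+1, +3) each step.
step 8: a=-25, b=81 + (+1, +24) → a=-24, b=105
step 9: a=-24, b=105 + (+2, +27) → a=-22, b=132
step 10: a=-22, b=132 + (+3, +30) → a=-19, b=162

a=-19, b=162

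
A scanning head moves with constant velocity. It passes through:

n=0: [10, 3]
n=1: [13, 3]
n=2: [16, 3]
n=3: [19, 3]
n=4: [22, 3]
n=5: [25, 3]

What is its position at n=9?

The position changes by [+3, +0] every step.
step 6: [25, 3] + [+3, +0] → [28, 3]
step 7: [28, 3] + [+3, +0] → [31, 3]
step 8: [31, 3] + [+3, +0] → [34, 3]
step 9: [34, 3] + [+3, +0] → [37, 3]

[37, 3]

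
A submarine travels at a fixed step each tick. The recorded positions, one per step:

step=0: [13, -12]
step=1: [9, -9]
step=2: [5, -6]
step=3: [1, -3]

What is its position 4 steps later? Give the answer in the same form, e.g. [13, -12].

Each step adds [-4, +3] to the position.
step 4: [1, -3] + [-4, +3] → [-3, 0]
step 5: [-3, 0] + [-4, +3] → [-7, 3]
step 6: [-7, 3] + [-4, +3] → [-11, 6]
step 7: [-11, 6] + [-4, +3] → [-15, 9]

[-15, 9]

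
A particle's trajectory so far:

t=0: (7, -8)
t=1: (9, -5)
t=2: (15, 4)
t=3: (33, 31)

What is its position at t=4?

(87, 112)

Consecutive displacements (+2, +3), (+6, +9), (+18, +27) scale by a factor of 3 each step.
step 4: (33, 31) + (+54, +81) → (87, 112)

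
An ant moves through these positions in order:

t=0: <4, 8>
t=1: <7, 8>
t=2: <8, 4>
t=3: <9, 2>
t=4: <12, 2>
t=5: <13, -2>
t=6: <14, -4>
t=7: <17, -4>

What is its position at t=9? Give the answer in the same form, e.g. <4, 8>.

The moves between consecutive positions are <+3, +0>, <+1, -4>, <+1, -2>, <+3, +0>, <+1, -4>, <+1, -2>, <+3, +0>; they repeat the 3-cycle [<+3, +0>, <+1, -4>, <+1, -2>].
step 8: apply <+1, -4> → <18, -8>
step 9: apply <+1, -2> → <19, -10>

<19, -10>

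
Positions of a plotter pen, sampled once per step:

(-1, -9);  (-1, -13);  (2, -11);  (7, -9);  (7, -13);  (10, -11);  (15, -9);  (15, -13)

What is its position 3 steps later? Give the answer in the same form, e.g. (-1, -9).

Step-to-step displacements: (+0, -4), (+3, +2), (+5, +2), (+0, -4), (+3, +2), (+5, +2), (+0, -4) — a repeating cycle of length 3.
step 8: apply (+3, +2) → (18, -11)
step 9: apply (+5, +2) → (23, -9)
step 10: apply (+0, -4) → (23, -13)

(23, -13)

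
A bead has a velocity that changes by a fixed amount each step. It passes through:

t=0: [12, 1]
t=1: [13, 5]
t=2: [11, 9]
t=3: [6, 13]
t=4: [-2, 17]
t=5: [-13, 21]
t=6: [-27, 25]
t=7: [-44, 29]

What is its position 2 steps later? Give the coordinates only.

[-87, 37]

Successive displacements: [+1, +4], [-2, +4], [-5, +4], [-8, +4], [-11, +4], [-14, +4], [-17, +4] — each changes by [-3, +0].
step 8: [-44, 29] + [-20, +4] → [-64, 33]
step 9: [-64, 33] + [-23, +4] → [-87, 37]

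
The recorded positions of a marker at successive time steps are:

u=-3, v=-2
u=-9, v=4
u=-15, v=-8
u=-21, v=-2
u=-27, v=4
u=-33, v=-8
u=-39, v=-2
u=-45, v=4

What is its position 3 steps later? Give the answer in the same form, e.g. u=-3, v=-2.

U: linear, -6 per step → -63 at step 10.
V: cycles through -2, 4, -8 every 3 steps. Step 10 lands at position 1 of the cycle → 4.

u=-63, v=4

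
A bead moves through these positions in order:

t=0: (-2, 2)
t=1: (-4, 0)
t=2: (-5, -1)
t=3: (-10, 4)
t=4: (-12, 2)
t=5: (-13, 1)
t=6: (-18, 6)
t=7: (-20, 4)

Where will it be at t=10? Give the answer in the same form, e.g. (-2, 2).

(-28, 6)

Step-to-step displacements: (-2, -2), (-1, -1), (-5, +5), (-2, -2), (-1, -1), (-5, +5), (-2, -2) — a repeating cycle of length 3.
step 8: apply (-1, -1) → (-21, 3)
step 9: apply (-5, +5) → (-26, 8)
step 10: apply (-2, -2) → (-28, 6)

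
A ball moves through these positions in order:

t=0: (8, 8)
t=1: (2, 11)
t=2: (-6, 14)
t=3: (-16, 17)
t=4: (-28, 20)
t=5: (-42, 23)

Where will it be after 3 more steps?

(-96, 32)

Taking differences between consecutive positions: (-6, +3), (-8, +3), (-10, +3), (-12, +3), (-14, +3). These grow by (-2, +0) each step.
step 6: (-42, 23) + (-16, +3) → (-58, 26)
step 7: (-58, 26) + (-18, +3) → (-76, 29)
step 8: (-76, 29) + (-20, +3) → (-96, 32)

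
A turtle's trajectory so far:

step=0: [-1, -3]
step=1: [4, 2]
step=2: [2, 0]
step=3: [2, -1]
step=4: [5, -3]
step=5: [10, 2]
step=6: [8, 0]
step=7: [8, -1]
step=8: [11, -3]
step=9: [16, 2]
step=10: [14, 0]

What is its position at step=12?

[17, -3]

The moves between consecutive positions are [+5, +5], [-2, -2], [+0, -1], [+3, -2], [+5, +5], [-2, -2], [+0, -1], [+3, -2], [+5, +5], [-2, -2]; they repeat the 4-cycle [[+5, +5], [-2, -2], [+0, -1], [+3, -2]].
step 11: apply [+0, -1] → [14, -1]
step 12: apply [+3, -2] → [17, -3]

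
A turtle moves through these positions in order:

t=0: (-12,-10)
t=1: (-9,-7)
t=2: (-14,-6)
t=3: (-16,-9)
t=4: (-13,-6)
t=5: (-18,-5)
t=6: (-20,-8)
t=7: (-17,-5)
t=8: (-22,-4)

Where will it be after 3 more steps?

Step-to-step displacements: (+3,+3), (-5,+1), (-2,-3), (+3,+3), (-5,+1), (-2,-3), (+3,+3), (-5,+1) — a repeating cycle of length 3.
step 9: apply (-2,-3) → (-24,-7)
step 10: apply (+3,+3) → (-21,-4)
step 11: apply (-5,+1) → (-26,-3)

(-26,-3)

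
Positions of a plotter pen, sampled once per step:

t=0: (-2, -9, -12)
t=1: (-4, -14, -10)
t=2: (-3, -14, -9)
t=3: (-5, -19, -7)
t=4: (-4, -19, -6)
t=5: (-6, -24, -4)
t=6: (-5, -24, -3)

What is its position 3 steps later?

Differencing gives (-2, -5, +2), (+1, +0, +1), (-2, -5, +2), (+1, +0, +1), (-2, -5, +2), (+1, +0, +1). This is the pattern (-2, -5, +2), (+1, +0, +1) repeated.
step 7: apply (-2, -5, +2) → (-7, -29, -1)
step 8: apply (+1, +0, +1) → (-6, -29, 0)
step 9: apply (-2, -5, +2) → (-8, -34, 2)

(-8, -34, 2)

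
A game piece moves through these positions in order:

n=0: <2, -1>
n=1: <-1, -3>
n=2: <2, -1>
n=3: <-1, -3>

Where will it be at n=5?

<-1, -3>

Step-to-step displacements: <-3, -2>, <+3, +2>, <-3, -2>; each is -1× the previous.
step 4: <-1, -3> + <+3, +2> → <2, -1>
step 5: <2, -1> + <-3, -2> → <-1, -3>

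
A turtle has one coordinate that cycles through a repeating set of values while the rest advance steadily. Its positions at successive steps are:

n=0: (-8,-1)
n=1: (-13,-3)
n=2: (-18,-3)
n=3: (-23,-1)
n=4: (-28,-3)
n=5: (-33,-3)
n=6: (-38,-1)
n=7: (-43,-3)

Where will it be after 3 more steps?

The first coordinate changes by -5 each step, so at step 10 it is -8 + 10·(-5) = -58.
The second coordinate repeats the cycle [-1, -3, -3] with period 3; step 10 mod 3 = 1, giving -3.

(-58,-3)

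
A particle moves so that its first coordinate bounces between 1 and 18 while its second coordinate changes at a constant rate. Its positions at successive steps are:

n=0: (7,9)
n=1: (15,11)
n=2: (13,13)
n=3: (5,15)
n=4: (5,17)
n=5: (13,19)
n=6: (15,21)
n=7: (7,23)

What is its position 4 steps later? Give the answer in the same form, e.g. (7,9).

(9,31)

The first coordinate reflects between 1 and 18, moving 8 per step.
  step 8: 7 → 3
  step 9: 3 → 11
  step 10: 11 → 17
  step 11: 17 → 9
The second coordinate changes by +2 each step: at step 11 it is 31.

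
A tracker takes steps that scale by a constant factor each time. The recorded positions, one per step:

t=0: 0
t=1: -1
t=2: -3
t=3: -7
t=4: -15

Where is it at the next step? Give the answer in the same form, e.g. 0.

-31

The jumps are -1, -2, -4, -8 — a geometric progression with ratio 2.
step 5: -15 − 16 → -31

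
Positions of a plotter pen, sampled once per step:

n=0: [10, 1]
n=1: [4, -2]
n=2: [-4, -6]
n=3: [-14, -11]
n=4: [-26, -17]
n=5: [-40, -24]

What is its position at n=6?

[-56, -32]

First differences are [-6, -3], [-8, -4], [-10, -5], [-12, -6], [-14, -7]; their common second difference is [-2, -1] (constant acceleration).
step 6: [-40, -24] + [-16, -8] → [-56, -32]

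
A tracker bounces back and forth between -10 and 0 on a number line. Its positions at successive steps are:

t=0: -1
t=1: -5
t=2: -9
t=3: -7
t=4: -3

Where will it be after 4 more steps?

The value travels 4 per step and bounces off the walls at -10 and 0.
  step 5: -3 → -1
  step 6: -1 → -5
  step 7: -5 → -9
  step 8: -9 → -7

-7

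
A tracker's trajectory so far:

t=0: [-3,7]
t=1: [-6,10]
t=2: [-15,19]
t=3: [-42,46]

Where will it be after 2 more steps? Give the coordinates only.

[-366,370]

Step-to-step displacements: [-3,+3], [-9,+9], [-27,+27]; each is 3× the previous.
step 4: [-42,46] + [-81,+81] → [-123,127]
step 5: [-123,127] + [-243,+243] → [-366,370]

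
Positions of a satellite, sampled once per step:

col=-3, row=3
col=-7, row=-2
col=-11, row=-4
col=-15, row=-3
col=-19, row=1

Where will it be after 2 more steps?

Successive displacements: (-4, -5), (-4, -2), (-4, +1), (-4, +4) — each changes by (+0, +3).
step 5: col=-19, row=1 + (-4, +7) → col=-23, row=8
step 6: col=-23, row=8 + (-4, +10) → col=-27, row=18

col=-27, row=18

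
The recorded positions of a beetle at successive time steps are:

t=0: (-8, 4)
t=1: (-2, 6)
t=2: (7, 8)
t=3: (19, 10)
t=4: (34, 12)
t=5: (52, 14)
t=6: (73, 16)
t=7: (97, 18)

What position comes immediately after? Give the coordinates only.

First differences are (+6, +2), (+9, +2), (+12, +2), (+15, +2), (+18, +2), (+21, +2), (+24, +2); their common second difference is (+3, +0) (constant acceleration).
step 8: (97, 18) + (+27, +2) → (124, 20)

(124, 20)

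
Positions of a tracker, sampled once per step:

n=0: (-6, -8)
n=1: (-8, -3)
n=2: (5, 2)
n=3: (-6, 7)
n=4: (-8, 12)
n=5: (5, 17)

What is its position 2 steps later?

The first coordinate repeats the cycle [-6, -8, 5] with period 3; step 7 mod 3 = 1, giving -8.
The second coordinate changes by +5 each step, so at step 7 it is -8 + 7·(5) = 27.

(-8, 27)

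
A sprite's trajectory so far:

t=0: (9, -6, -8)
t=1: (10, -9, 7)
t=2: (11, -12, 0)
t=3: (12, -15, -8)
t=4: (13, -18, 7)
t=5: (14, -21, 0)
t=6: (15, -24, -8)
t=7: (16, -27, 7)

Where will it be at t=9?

(18, -33, -8)

First: linear, +1 per step → 18 at step 9.
Second: linear, -3 per step → -33 at step 9.
Third: cycles through -8, 7, 0 every 3 steps. Step 9 lands at position 0 of the cycle → -8.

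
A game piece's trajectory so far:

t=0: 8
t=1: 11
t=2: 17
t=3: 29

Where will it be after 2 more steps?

101

Consecutive displacements +3, +6, +12 scale by a factor of 2 each step.
step 4: 29 + 24 → 53
step 5: 53 + 48 → 101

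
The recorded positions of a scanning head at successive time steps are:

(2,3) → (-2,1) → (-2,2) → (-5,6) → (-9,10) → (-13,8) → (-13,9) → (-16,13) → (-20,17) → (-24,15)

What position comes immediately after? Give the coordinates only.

Step-to-step displacements: (-4,-2), (+0,+1), (-3,+4), (-4,+4), (-4,-2), (+0,+1), (-3,+4), (-4,+4), (-4,-2) — a repeating cycle of length 4.
step 10: apply (+0,+1) → (-24,16)

(-24,16)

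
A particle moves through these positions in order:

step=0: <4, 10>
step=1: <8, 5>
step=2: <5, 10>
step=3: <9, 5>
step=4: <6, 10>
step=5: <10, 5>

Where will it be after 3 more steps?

Step-to-step displacements: <+4, -5>, <-3, +5>, <+4, -5>, <-3, +5>, <+4, -5> — a repeating cycle of length 2.
step 6: apply <-3, +5> → <7, 10>
step 7: apply <+4, -5> → <11, 5>
step 8: apply <-3, +5> → <8, 10>

<8, 10>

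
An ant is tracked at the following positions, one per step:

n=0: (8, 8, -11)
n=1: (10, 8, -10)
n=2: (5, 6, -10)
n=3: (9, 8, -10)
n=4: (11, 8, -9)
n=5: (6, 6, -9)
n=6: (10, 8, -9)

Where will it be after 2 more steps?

Differencing gives (+2, +0, +1), (-5, -2, +0), (+4, +2, +0), (+2, +0, +1), (-5, -2, +0), (+4, +2, +0). This is the pattern (+2, +0, +1), (-5, -2, +0), (+4, +2, +0) repeated.
step 7: apply (+2, +0, +1) → (12, 8, -8)
step 8: apply (-5, -2, +0) → (7, 6, -8)

(7, 6, -8)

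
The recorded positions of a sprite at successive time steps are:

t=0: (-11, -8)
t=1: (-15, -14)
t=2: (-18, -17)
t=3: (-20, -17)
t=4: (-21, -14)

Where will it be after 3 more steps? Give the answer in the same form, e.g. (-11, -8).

(-18, 13)

Taking differences between consecutive positions: (-4, -6), (-3, -3), (-2, +0), (-1, +3). These grow by (+1, +3) each step.
step 5: (-21, -14) + (+0, +6) → (-21, -8)
step 6: (-21, -8) + (+1, +9) → (-20, 1)
step 7: (-20, 1) + (+2, +12) → (-18, 13)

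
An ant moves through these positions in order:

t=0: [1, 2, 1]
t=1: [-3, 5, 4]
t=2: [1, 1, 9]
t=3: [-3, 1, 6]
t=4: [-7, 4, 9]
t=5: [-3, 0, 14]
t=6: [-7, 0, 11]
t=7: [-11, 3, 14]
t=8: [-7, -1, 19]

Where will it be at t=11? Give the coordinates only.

The moves between consecutive positions are [-4, +3, +3], [+4, -4, +5], [-4, +0, -3], [-4, +3, +3], [+4, -4, +5], [-4, +0, -3], [-4, +3, +3], [+4, -4, +5]; they repeat the 3-cycle [[-4, +3, +3], [+4, -4, +5], [-4, +0, -3]].
step 9: apply [-4, +0, -3] → [-11, -1, 16]
step 10: apply [-4, +3, +3] → [-15, 2, 19]
step 11: apply [+4, -4, +5] → [-11, -2, 24]

[-11, -2, 24]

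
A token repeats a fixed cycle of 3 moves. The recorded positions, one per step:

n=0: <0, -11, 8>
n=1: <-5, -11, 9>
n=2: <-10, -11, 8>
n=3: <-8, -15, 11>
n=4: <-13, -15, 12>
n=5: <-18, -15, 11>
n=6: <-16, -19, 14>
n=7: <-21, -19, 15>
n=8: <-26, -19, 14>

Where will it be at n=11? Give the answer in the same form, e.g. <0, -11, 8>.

Differencing gives <-5, +0, +1>, <-5, +0, -1>, <+2, -4, +3>, <-5, +0, +1>, <-5, +0, -1>, <+2, -4, +3>, <-5, +0, +1>, <-5, +0, -1>. This is the pattern <-5, +0, +1>, <-5, +0, -1>, <+2, -4, +3> repeated.
step 9: apply <+2, -4, +3> → <-24, -23, 17>
step 10: apply <-5, +0, +1> → <-29, -23, 18>
step 11: apply <-5, +0, -1> → <-34, -23, 17>

<-34, -23, 17>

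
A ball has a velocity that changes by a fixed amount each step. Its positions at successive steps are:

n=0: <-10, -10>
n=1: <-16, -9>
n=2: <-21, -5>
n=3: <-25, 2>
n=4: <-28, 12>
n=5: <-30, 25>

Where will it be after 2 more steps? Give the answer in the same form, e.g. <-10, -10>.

Taking differences between consecutive positions: <-6, +1>, <-5, +4>, <-4, +7>, <-3, +10>, <-2, +13>. These grow by <+1, +3> each step.
step 6: <-30, 25> + <-1, +16> → <-31, 41>
step 7: <-31, 41> + <+0, +19> → <-31, 60>

<-31, 60>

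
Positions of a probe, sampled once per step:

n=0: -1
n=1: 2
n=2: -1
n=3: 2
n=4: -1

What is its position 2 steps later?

Step-to-step displacements: +3, -3, +3, -3; each is -1× the previous.
step 5: -1 + 3 → 2
step 6: 2 − 3 → -1

-1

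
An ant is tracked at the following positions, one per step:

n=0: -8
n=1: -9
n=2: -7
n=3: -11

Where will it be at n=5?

The jumps are -1, +2, -4 — a geometric progression with ratio -2.
step 4: -11 + 8 → -3
step 5: -3 − 16 → -19

-19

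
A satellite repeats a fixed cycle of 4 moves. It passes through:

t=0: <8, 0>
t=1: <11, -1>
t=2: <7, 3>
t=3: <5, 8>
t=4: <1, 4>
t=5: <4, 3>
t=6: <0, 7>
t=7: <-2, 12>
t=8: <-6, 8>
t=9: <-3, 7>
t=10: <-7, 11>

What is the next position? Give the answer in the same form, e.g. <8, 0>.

<-9, 16>

The moves between consecutive positions are <+3, -1>, <-4, +4>, <-2, +5>, <-4, -4>, <+3, -1>, <-4, +4>, <-2, +5>, <-4, -4>, <+3, -1>, <-4, +4>; they repeat the 4-cycle [<+3, -1>, <-4, +4>, <-2, +5>, <-4, -4>].
step 11: apply <-2, +5> → <-9, 16>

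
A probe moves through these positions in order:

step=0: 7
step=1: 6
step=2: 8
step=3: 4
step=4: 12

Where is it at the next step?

-4

Step-to-step displacements: -1, +2, -4, +8; each is -2× the previous.
step 5: 12 − 16 → -4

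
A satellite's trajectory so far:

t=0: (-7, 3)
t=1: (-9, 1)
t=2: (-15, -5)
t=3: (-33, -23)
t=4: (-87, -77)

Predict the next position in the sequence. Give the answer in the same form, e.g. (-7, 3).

(-249, -239)

Step-to-step displacements: (-2, -2), (-6, -6), (-18, -18), (-54, -54); each is 3× the previous.
step 5: (-87, -77) + (-162, -162) → (-249, -239)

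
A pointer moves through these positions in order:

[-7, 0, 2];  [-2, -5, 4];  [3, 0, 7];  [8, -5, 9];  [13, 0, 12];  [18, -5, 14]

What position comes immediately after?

Differencing gives [+5, -5, +2], [+5, +5, +3], [+5, -5, +2], [+5, +5, +3], [+5, -5, +2]. This is the pattern [+5, -5, +2], [+5, +5, +3] repeated.
step 6: apply [+5, +5, +3] → [23, 0, 17]

[23, 0, 17]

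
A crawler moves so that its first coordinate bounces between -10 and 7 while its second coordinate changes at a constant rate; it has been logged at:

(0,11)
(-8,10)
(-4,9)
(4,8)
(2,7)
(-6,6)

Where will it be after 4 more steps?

The first coordinate travels 8 per step and bounces off the walls at -10 and 7.
  step 6: -6 → -6
  step 7: -6 → 2
  step 8: 2 → 4
  step 9: 4 → -4
The second coordinate changes by -1 each step: at step 9 it is 2.

(-4,2)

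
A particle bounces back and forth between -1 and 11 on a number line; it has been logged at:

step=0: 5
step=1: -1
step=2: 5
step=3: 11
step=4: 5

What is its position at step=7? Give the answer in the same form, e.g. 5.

11

The value travels 6 per step and bounces off the walls at -1 and 11.
  step 5: 5 → -1
  step 6: -1 → 5
  step 7: 5 → 11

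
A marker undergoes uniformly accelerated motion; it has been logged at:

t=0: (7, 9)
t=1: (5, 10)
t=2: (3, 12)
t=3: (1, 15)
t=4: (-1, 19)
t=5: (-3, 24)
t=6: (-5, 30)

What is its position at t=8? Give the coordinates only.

(-9, 45)

Taking differences between consecutive positions: (-2, +1), (-2, +2), (-2, +3), (-2, +4), (-2, +5), (-2, +6). These grow by (+0, +1) each step.
step 7: (-5, 30) + (-2, +7) → (-7, 37)
step 8: (-7, 37) + (-2, +8) → (-9, 45)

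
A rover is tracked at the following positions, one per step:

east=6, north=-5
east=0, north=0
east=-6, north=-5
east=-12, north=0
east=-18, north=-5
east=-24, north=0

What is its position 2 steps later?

The east coordinate changes by -6 each step, so at step 7 it is 6 + 7·(-6) = -36.
The north coordinate repeats the cycle [-5, 0] with period 2; step 7 mod 2 = 1, giving 0.

east=-36, north=0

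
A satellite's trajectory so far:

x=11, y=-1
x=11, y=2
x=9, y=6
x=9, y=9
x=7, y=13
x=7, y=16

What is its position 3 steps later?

x=3, y=27

Differencing gives (+0, +3), (-2, +4), (+0, +3), (-2, +4), (+0, +3). This is the pattern (+0, +3), (-2, +4) repeated.
step 6: apply (-2, +4) → x=5, y=20
step 7: apply (+0, +3) → x=5, y=23
step 8: apply (-2, +4) → x=3, y=27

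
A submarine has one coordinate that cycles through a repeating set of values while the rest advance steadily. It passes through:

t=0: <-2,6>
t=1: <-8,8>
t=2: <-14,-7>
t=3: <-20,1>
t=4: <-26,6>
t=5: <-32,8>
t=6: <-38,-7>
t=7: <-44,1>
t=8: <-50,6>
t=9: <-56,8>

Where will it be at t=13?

<-80,8>

The first coordinate changes by -6 each step, so at step 13 it is -2 + 13·(-6) = -80.
The second coordinate repeats the cycle [6, 8, -7, 1] with period 4; step 13 mod 4 = 1, giving 8.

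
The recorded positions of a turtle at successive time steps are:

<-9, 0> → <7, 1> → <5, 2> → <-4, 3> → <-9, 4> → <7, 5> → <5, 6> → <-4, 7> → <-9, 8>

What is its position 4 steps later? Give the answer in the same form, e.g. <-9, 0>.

<-9, 12>

The first coordinate repeats the cycle [-9, 7, 5, -4] with period 4; step 12 mod 4 = 0, giving -9.
The second coordinate changes by +1 each step, so at step 12 it is 0 + 12·(1) = 12.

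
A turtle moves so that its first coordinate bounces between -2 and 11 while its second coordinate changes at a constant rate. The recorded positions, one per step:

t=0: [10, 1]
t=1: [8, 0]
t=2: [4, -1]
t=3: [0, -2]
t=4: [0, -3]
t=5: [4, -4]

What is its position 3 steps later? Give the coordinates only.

The first coordinate travels 4 per step and bounces off the walls at -2 and 11.
  step 6: 4 → 8
  step 7: 8 → 10
  step 8: 10 → 6
The second coordinate changes by -1 each step: at step 8 it is -7.

[6, -7]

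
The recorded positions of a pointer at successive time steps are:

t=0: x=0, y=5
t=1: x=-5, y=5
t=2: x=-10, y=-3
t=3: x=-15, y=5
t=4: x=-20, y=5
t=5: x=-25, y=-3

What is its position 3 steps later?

X: linear, -5 per step → -40 at step 8.
Y: cycles through 5, 5, -3 every 3 steps. Step 8 lands at position 2 of the cycle → -3.

x=-40, y=-3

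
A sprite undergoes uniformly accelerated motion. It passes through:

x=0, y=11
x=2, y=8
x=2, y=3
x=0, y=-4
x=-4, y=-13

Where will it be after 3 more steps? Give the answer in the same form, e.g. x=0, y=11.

Taking differences between consecutive positions: (+2, -3), (+0, -5), (-2, -7), (-4, -9). These grow by (-2, -2) each step.
step 5: x=-4, y=-13 + (-6, -11) → x=-10, y=-24
step 6: x=-10, y=-24 + (-8, -13) → x=-18, y=-37
step 7: x=-18, y=-37 + (-10, -15) → x=-28, y=-52

x=-28, y=-52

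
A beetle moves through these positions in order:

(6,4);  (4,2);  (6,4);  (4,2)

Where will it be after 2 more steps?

(4,2)

Consecutive displacements (-2,-2), (+2,+2), (-2,-2) scale by a factor of -1 each step.
step 4: (4,2) + (+2,+2) → (6,4)
step 5: (6,4) + (-2,-2) → (4,2)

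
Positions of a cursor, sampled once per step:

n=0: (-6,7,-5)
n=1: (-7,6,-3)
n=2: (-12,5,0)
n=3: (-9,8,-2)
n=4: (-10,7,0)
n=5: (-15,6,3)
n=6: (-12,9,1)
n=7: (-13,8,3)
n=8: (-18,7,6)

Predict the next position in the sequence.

Step-to-step displacements: (-1,-1,+2), (-5,-1,+3), (+3,+3,-2), (-1,-1,+2), (-5,-1,+3), (+3,+3,-2), (-1,-1,+2), (-5,-1,+3) — a repeating cycle of length 3.
step 9: apply (+3,+3,-2) → (-15,10,4)

(-15,10,4)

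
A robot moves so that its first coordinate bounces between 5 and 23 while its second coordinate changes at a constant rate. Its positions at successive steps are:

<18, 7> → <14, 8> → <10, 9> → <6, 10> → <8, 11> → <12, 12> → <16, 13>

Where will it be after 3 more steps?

<18, 16>

The first coordinate travels 4 per step and bounces off the walls at 5 and 23.
  step 7: 16 → 20
  step 8: 20 → 22
  step 9: 22 → 18
The second coordinate changes by +1 each step: at step 9 it is 16.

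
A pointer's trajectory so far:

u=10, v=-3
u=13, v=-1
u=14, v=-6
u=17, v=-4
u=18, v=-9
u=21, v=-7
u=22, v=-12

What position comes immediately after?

u=25, v=-10

Differencing gives (+3, +2), (+1, -5), (+3, +2), (+1, -5), (+3, +2), (+1, -5). This is the pattern (+3, +2), (+1, -5) repeated.
step 7: apply (+3, +2) → u=25, v=-10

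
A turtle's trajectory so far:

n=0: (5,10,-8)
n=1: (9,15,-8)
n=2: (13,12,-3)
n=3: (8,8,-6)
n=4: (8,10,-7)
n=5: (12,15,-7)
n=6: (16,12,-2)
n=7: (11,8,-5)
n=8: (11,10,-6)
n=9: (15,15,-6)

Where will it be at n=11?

(14,8,-4)

Step-to-step displacements: (+4,+5,+0), (+4,-3,+5), (-5,-4,-3), (+0,+2,-1), (+4,+5,+0), (+4,-3,+5), (-5,-4,-3), (+0,+2,-1), (+4,+5,+0) — a repeating cycle of length 4.
step 10: apply (+4,-3,+5) → (19,12,-1)
step 11: apply (-5,-4,-3) → (14,8,-4)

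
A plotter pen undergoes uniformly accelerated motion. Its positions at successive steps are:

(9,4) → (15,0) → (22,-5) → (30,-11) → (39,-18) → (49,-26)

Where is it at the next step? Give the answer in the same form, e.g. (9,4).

(60,-35)

First differences are (+6,-4), (+7,-5), (+8,-6), (+9,-7), (+10,-8); their common second difference is (+1,-1) (constant acceleration).
step 6: (49,-26) + (+11,-9) → (60,-35)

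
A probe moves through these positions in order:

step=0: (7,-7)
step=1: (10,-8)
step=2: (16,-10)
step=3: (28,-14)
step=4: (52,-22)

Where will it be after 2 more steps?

(196,-70)

Step-to-step displacements: (+3,-1), (+6,-2), (+12,-4), (+24,-8); each is 2× the previous.
step 5: (52,-22) + (+48,-16) → (100,-38)
step 6: (100,-38) + (+96,-32) → (196,-70)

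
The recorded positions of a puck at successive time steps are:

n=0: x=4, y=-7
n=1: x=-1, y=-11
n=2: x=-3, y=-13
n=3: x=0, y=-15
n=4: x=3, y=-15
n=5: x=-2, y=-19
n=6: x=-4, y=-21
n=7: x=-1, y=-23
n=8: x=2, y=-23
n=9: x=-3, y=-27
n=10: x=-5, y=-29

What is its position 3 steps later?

Differencing gives (-5, -4), (-2, -2), (+3, -2), (+3, +0), (-5, -4), (-2, -2), (+3, -2), (+3, +0), (-5, -4), (-2, -2). This is the pattern (-5, -4), (-2, -2), (+3, -2), (+3, +0) repeated.
step 11: apply (+3, -2) → x=-2, y=-31
step 12: apply (+3, +0) → x=1, y=-31
step 13: apply (-5, -4) → x=-4, y=-35

x=-4, y=-35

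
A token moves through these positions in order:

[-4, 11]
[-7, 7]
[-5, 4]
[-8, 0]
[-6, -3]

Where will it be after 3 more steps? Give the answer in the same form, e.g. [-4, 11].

The moves between consecutive positions are [-3, -4], [+2, -3], [-3, -4], [+2, -3]; they repeat the 2-cycle [[-3, -4], [+2, -3]].
step 5: apply [-3, -4] → [-9, -7]
step 6: apply [+2, -3] → [-7, -10]
step 7: apply [-3, -4] → [-10, -14]

[-10, -14]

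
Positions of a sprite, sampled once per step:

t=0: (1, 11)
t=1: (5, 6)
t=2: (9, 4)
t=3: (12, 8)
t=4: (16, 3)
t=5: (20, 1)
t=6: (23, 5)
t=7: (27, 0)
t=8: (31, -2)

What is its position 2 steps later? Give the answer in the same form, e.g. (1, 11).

The moves between consecutive positions are (+4, -5), (+4, -2), (+3, +4), (+4, -5), (+4, -2), (+3, +4), (+4, -5), (+4, -2); they repeat the 3-cycle [(+4, -5), (+4, -2), (+3, +4)].
step 9: apply (+3, +4) → (34, 2)
step 10: apply (+4, -5) → (38, -3)

(38, -3)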